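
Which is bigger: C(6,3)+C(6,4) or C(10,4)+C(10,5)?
First=35, Second=462.

Answer: C(10,4)+C(10,5)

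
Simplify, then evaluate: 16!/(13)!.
3,360

Reasoning: This equals 16×15×14 = 3,360.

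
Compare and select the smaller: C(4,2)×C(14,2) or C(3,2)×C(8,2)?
C(3,2)×C(8,2)

Solution: C(4,2)×C(14,2)=546, C(3,2)×C(8,2)=84.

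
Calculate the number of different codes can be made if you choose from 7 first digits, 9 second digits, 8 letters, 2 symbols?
1,008

By the multiplication principle: 7 × 9 × 8 × 2 = 1,008.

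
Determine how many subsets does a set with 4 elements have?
16

Explanation: Each element can be included or excluded: 2^4 = 16.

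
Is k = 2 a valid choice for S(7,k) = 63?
Yes

Working:
S(7,2) = 2·S(6,2) + S(6,1) = 2·31 + 1 = 63, which equals 63.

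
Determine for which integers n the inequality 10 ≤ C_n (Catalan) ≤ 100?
4, 5

Reasoning: C_3=5; C_4=14; C_5=42; C_6=132. So valid n = 4, 5.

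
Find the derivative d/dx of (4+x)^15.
Using the power rule: d/dx (4+x)^15 = 15(4+x)^{14}.

Answer: 15(4+x)^14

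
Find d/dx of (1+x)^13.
Using the power rule: d/dx (1+x)^13 = 13(1+x)^{12}.
Final answer: 13(1+x)^12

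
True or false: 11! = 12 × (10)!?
11! = 11 × 10! = 39,916,800, but 12 × 10! = 43,545,600.

Answer: False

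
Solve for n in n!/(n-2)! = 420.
21

Working:
n!/(n-2)! = n×(n-1), a product of 2 consecutive integers ≈ (n−0.5)^2. 420^(1/2) + 0.5 ≈ 21.0; check n = 21: 21×20 = 420 ✓. So n = 21.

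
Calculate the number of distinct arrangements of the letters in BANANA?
60

Explanation: Word has 6 letters (B=1, A=3, N=2). Arrangements: 6!/Π(k!) = 60.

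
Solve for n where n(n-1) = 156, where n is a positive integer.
13

Solution: n² − n − 156 = 0, so n = (1 ± √(1 + 4·156))/2 = (1 ± √625)/2 = (1 ± 25)/2, i.e. n = 13 or n = -12. Taking the positive root, n = 13 (check: 13×12 = 156).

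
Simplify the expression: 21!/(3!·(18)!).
This is C(21,3) = 1,330.
Final answer: 1,330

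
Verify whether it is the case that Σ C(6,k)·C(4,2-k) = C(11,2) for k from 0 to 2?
Vandermonde's identity gives C(10,2) = 45; RHS C(11,2) = 55.

Answer: False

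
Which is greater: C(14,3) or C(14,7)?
C(14,3)=364, C(14,7)=3,432.

Answer: C(14,7)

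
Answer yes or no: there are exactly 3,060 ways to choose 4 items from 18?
Yes
C(18,4) = 3,060.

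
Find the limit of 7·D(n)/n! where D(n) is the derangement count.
7/e

Reasoning: D(n)/n! → 1/e, so 7·D(n)/n! → 7/e.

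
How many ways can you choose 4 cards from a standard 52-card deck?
270,725

Reasoning: C(52,4) = 270,725.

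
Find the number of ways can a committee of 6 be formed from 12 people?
924

Explanation: C(12,6) = 12! / (6! × (12-6)!)
         = 12! / (6! × 6!)
         = 924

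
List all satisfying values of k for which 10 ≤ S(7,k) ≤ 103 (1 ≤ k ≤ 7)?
2, 6

Reasoning: S(7,1)=1; S(7,2)=63; S(7,3)=301; S(7,4)=350; S(7,5)=140; S(7,6)=21; S(7,7)=1. So valid k = 2, 6.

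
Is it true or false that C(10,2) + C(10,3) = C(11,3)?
True

Solution: Pascal's identity: LHS = 45 + 120 = 165; RHS = C(11,3) = 165. Both sides agree, so the statement holds.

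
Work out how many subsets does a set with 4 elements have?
16

Each element can be included or excluded: 2^4 = 16.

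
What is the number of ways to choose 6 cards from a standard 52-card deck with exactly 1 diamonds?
7,484,841

Solution: 13 diamonds and 39 non-diamonds: C(13,1) × C(39,5) = 13 × 575757 = 7,484,841.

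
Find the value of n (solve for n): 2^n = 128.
2^7 = 128, so n = 7.
Final answer: 7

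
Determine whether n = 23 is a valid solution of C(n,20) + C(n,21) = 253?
No

Working:
C(23,20) + C(23,21) = 1,771 + 253 = 2,024, which does not equal 253.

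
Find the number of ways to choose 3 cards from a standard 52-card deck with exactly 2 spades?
3,042

Explanation: 13 spades and 39 non-spades: C(13,2) × C(39,1) = 78 × 39 = 3,042.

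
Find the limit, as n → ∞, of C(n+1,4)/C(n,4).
1

Solution: Both numerator and denominator grow as n^4/4! for large n, so the ratio → 1.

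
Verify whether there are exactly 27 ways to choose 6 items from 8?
False

C(8,6) = 28 ≠ 27.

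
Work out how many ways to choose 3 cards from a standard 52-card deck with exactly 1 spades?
13 spades and 39 non-spades: C(13,1) × C(39,2) = 13 × 741 = 9,633.
Final answer: 9,633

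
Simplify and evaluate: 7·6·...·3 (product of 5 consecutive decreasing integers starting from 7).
2,520

Working:
This is P(7,5) = 7!/(2)! = 2,520.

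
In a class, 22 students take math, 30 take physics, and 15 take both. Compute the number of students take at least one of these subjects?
37
|A∪B| = |A|+|B|-|A∩B| = 22+30-15 = 37.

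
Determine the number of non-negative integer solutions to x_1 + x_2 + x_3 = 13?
C(13+3-1, 3-1) = 105.
Final answer: 105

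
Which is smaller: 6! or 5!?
5!
6!=720, 5!=120. 6! > 5!.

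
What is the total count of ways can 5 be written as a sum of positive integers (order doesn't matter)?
7

Reasoning: Pentagonal recurrence p(n) = p(n−1) + p(n−2) − p(n−5) − p(n−7) + …: p(5) = p(4) + p(3) − p(0) = 5 + 3 − 1 = 7.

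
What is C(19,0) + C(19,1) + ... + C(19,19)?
524,288

Reasoning: Sum of binomial coefficients = 2^19 = 524,288.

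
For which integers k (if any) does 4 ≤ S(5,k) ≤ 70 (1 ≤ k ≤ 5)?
S(5,1)=1; S(5,2)=15; S(5,3)=25; S(5,4)=10; S(5,5)=1. So valid k = 2, 3, 4.

Answer: 2, 3, 4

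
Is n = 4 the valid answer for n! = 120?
No

Explanation: 4! = 4·3! = 4·6 = 24, which does not equal 120.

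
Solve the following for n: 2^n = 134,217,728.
27

134,217,728 = 1,024 × 1,024 × 128 = 2^10 × 2^10 × 2^7 = 2^27, so n = 27.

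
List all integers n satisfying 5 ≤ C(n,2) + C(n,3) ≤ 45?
4, 5, 6
C(3,2)+C(3,3)=4; C(4,2)+C(4,3)=10; C(5,2)+C(5,3)=20; C(6,2)+C(6,3)=35; C(7,2)+C(7,3)=56. So valid n = 4, 5, 6.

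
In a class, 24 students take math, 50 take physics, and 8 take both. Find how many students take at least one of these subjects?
|A∪B| = |A|+|B|-|A∩B| = 24+50-8 = 66.
Final answer: 66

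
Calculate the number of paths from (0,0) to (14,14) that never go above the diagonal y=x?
2,674,440

Solution: Counted by the Catalan number C_14: C_14 = C(28,14)/(14+1) = 40,116,600/15 = 2,674,440.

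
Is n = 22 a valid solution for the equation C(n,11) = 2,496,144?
C(22,11) = 22·21·20·19·18·17·16·15·14·13·12/11! = 28,158,588,057,600/39,916,800 = 705,432, which does not equal 2,496,144.
Final answer: No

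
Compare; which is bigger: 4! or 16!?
16!

Reasoning: 4!=24, 16!=20,922,789,888,000. 16! > 4!.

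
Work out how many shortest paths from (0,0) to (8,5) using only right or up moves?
1,287

Reasoning: Choose 8 rights from 13 moves: C(13,8) = 1,287.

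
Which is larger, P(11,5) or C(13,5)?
P(11,5)

Solution: P(11,5)=55,440, C(13,5)=1,287.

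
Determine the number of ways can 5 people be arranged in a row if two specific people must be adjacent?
48
Treat pair as unit: (5-1)! arrangements × 2 internal orders = 48.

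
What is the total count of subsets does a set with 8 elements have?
256

Each element can be included or excluded: 2^8 = 256.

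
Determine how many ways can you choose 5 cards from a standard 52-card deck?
C(52,5) = 2,598,960.

Answer: 2,598,960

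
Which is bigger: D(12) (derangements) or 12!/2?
12!/2
D(12) = (12-1)·[D(11) + D(10)] = 11·[14,684,570 + 1,334,961] = 176,214,841; 12!/2 = 479,001,600/2 = 239,500,800.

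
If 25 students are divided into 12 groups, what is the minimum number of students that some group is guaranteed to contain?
Pigeonhole: ⌈25/12⌉ = 3.

Answer: 3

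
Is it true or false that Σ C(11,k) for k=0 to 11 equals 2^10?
Binomial theorem: Σ C(11,k) = (1+1)^11 = 2^11 = 2,048; RHS 2^10 = 1,024.
Final answer: False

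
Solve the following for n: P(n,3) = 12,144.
P(n,3) = n(n−1)(n−2) is increasing in n; n(n−1)(n−2) ≈ (n−1)^3 = 12,144 gives n ≈ 24.0. Check: P(22,3) = 9,240, P(23,3) = 10,626, P(24,3) = 12,144 ✓. So n = 24.
Final answer: 24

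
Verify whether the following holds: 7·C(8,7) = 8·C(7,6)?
True

Absorption identity k·C(n,k) = n·C(n-1,k-1). LHS = 7·8 = 56; RHS = 8·7 = 56.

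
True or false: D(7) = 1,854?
True

Derangements of 7 elements: D(7) = (7-1)·[D(6) + D(5)] = 6·[265 + 44] = 1,854.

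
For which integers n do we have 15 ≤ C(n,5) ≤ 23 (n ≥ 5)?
C(6,5)=6; C(7,5)=21; C(8,5)=56. So valid n = 7.

Answer: 7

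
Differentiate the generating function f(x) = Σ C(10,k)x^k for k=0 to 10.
Σ k·C(10,k)x^(k-1) for k=1 to 10

Working:
Term-by-term differentiation gives Σ k·C(10,k)x^{k-1} for k=1 to 10.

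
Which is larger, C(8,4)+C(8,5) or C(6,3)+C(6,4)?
C(8,4)+C(8,5)
First=126, Second=35.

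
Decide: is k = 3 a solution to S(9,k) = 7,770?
No

Reasoning: S(9,3) = 3·S(8,3) + S(8,2) = 3·966 + 127 = 3,025, which does not equal 7,770.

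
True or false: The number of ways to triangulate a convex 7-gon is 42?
True

Explanation: Triangulations of a convex 7-gon are counted by the Catalan number C_5: C_5 = C(10,5)/(5+1) = 252/6 = 42.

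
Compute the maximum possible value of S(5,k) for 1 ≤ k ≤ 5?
25

Working:
Row S(5,k) for k = 1..5 (via S(n,k) = k·S(n−1,k) + S(n−1,k−1)): 1, 15, 25, 10, 1. The row is unimodal; maximum at k = 3: 25.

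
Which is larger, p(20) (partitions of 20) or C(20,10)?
C(20,10)

Working:
Pentagonal recurrence p(n) = p(n−1) + p(n−2) − p(n−5) − p(n−7) + …: p(20) = p(19) + p(18) − p(15) − p(13) + p(8) + p(5) = 490 + 385 − 176 − 101 + 22 + 7 = 627; C(20,10) = 184,756.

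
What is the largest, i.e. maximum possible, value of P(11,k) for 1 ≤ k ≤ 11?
39,916,800

Working:
P(11,k) increases in k, so maximum at k = 11: 11! = 39,916,800.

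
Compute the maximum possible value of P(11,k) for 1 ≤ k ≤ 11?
39,916,800
P(11,k) increases in k, so maximum at k = 11: 11! = 39,916,800.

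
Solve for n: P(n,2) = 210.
15

P(n,2) = n(n−1) is increasing in n; n(n−1) ≈ (n−0.5)^2 = 210 gives n ≈ 15.0. Check: P(13,2) = 156, P(14,2) = 182, P(15,2) = 210 ✓. So n = 15.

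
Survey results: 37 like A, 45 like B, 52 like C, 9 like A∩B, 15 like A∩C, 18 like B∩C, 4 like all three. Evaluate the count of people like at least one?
|A∪B∪C| = 37+45+52-9-15-18+4 = 96.

Answer: 96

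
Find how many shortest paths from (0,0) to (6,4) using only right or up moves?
210

Explanation: Choose 6 rights from 10 moves: C(10,6) = 210.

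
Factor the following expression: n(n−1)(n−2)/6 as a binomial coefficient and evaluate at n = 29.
n(n−1)(n−2)/6 = n!/(3!(n−3)!) = C(n,3). At n = 29: C(29,3) = 3,654.
Final answer: C(n,3); C(29,3) = 3,654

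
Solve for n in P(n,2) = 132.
12

Explanation: P(n,2) = n(n−1) is increasing in n; n(n−1) ≈ (n−0.5)^2 = 132 gives n ≈ 12.0. Check: P(10,2) = 90, P(11,2) = 110, P(12,2) = 132 ✓. So n = 12.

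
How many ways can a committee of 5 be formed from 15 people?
C(15,5) = 15! / (5! × (15-5)!)
         = 15! / (5! × 10!)
         = 3,003

Answer: 3,003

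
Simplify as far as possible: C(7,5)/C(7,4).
3/5

Reasoning: C(n,k+1)/C(n,k) = (n−k)/(k+1). Here (7−4)/(4+1) = 3/5 = 3/5.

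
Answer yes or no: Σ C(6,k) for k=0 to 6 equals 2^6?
Binomial theorem: Σ C(6,k) = (1+1)^6 = 2^6 = 64; RHS 2^6 = 64.
Final answer: Yes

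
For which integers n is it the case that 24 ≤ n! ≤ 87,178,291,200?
4, 5, 6, 7, 8, 9, 10, 11, 12, 13, 14
n! is strictly increasing; 4! = 24 and 14! = 87,178,291,200, so valid n = 4, 5, 6, 7, 8, 9, 10, 11, 12, 13, 14.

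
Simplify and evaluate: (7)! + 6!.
5,760

Working:
(7)! + 6! = (7)·6! + 6! = (7+1)·6! = 8·6! = 5,760.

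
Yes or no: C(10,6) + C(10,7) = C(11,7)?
Pascal's identity: LHS = 210 + 120 = 330; RHS = C(11,7) = 330. Both sides agree, so the statement holds.

Answer: Yes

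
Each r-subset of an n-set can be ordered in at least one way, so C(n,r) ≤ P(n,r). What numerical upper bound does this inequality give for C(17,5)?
742,560

P(17,5) = 17·16·15·14·13 = 742,560, so C(17,5) ≤ 742,560. (The bound is loose by a factor of 5! = 120: C(17,5) = 742,560/120 = 6,188.)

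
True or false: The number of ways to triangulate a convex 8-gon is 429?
False

Working:
Triangulations of a convex 8-gon are counted by the Catalan number C_6: C_6 = C(12,6)/(6+1) = 924/7 = 132.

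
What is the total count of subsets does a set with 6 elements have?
64

Each element can be included or excluded: 2^6 = 64.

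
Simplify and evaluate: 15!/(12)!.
2,730

Working:
This equals 15×14×13 = 2,730.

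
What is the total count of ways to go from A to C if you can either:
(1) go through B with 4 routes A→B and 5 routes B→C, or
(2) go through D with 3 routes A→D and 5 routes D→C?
35

Working:
Route via B: 4×5=20. Route via D: 3×5=15. Total: 35.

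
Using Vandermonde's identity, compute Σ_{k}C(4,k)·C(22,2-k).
325

Reasoning: = C(4+22,2) = C(26,2) = 325.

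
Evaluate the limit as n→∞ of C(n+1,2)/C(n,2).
Both numerator and denominator grow as n^2/2! for large n, so the ratio → 1.

Answer: 1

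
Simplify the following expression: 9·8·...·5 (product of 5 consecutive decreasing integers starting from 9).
15,120

Working:
This is P(9,5) = 9!/(4)! = 15,120.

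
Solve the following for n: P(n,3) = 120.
6

Working:
P(n,3) = n(n−1)(n−2) is increasing in n; n(n−1)(n−2) ≈ (n−1)^3 = 120 gives n ≈ 5.9. Check: P(4,3) = 24, P(5,3) = 60, P(6,3) = 120 ✓. So n = 6.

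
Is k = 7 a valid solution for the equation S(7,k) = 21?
S(7,7) = 7·S(6,7) + S(6,6) = 7·0 + 1 = 1, which does not equal 21.

Answer: No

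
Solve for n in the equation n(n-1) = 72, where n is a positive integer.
9
n² − n − 72 = 0, so n = (1 ± √(1 + 4·72))/2 = (1 ± √289)/2 = (1 ± 17)/2, i.e. n = 9 or n = -8. Taking the positive root, n = 9 (check: 9×8 = 72).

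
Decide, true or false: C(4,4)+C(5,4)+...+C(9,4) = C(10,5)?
True

Reasoning: Hockey stick identity gives Σ = C(10,5) = 252; RHS C(10,5) = 252.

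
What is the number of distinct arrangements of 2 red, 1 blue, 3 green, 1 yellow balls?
420

Explanation: Multinomial: 7!/(2! × 1! × 3! × 1!) = 420.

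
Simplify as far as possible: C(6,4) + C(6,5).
21

By Pascal's identity: C(7,5) = 21.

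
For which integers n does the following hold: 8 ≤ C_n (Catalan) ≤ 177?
4, 5, 6
C_3=5; C_4=14; C_5=42; C_6=132; C_7=429. So valid n = 4, 5, 6.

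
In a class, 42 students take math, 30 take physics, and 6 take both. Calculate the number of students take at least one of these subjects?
66

Explanation: |A∪B| = |A|+|B|-|A∩B| = 42+30-6 = 66.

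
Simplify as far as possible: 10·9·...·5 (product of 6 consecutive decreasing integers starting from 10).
151,200

Reasoning: This is P(10,6) = 10!/(4)! = 151,200.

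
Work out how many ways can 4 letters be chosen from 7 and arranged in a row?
P(7,4) = 7!/(7-4)! = 840.
Final answer: 840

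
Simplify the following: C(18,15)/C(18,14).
4/15

Solution: C(n,k+1)/C(n,k) = (n−k)/(k+1). Here (18−14)/(14+1) = 4/15 = 4/15.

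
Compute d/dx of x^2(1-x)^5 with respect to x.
2x^1(1-x)^5 - 5x^2(1-x)^4

Explanation: Product rule: 2x^{1}(1-x)^{5} + x^2·(-5)(1-x)^{4}.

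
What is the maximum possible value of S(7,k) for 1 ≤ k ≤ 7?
350

Solution: Row S(7,k) for k = 1..7 (via S(n,k) = k·S(n−1,k) + S(n−1,k−1)): 1, 63, 301, 350, 140, 21, 1. The row is unimodal; maximum at k = 4: 350.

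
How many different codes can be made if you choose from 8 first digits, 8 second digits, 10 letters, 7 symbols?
4,480

Reasoning: By the multiplication principle: 8 × 8 × 10 × 7 = 4,480.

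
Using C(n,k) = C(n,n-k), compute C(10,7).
120

Explanation: C(10,7) = C(10,3) = 120.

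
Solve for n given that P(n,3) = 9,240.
P(n,3) = n(n−1)(n−2) is increasing in n; n(n−1)(n−2) ≈ (n−1)^3 = 9,240 gives n ≈ 22.0. Check: P(20,3) = 6,840, P(21,3) = 7,980, P(22,3) = 9,240 ✓. So n = 22.
Final answer: 22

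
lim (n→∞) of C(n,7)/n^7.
1/5040

Working:
C(n,7) ≈ n^7/7! for large n. Limit = 1/7! = 1/5040.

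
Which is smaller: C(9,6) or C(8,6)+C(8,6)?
C(8,6)+C(8,6)

Reasoning: C(9,6)=84; C(8,6)+C(8,6)=28+28=56.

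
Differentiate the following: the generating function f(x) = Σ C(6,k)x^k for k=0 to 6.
Σ k·C(6,k)x^(k-1) for k=1 to 6

Working:
Term-by-term differentiation gives Σ k·C(6,k)x^{k-1} for k=1 to 6.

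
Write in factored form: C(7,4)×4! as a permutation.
P(7,4)

C(7,4)×4! = [7!/(4!(3)!)]×4! = 7!/(3)! = P(7,4) = 840.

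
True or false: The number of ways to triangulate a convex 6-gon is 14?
True

Working:
Triangulations of a convex 6-gon are counted by the Catalan number C_4: C_4 = C(8,4)/(4+1) = 70/5 = 14.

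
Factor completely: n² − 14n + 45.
(n − 5)(n − 9)

Seek roots whose sum is 14 and product is 45: (5, 9). So n² − 14n + 45 = (n − 5)(n − 9).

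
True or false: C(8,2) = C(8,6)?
True

C(8,2) = C(8,8-2) by the symmetry property; both equal 28.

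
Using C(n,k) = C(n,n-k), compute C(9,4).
126

Reasoning: C(9,4) = C(9,5) = 126.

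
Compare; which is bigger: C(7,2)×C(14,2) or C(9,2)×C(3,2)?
C(7,2)×C(14,2)

Solution: C(7,2)×C(14,2)=1,911, C(9,2)×C(3,2)=108.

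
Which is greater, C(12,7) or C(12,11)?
C(12,7)

Explanation: C(12,7)=792, C(12,11)=12.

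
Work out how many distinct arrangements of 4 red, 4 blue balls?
Multinomial: 8!/(4! × 4!) = 70.
Final answer: 70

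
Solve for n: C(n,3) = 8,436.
38
C(n,3) = n(n−1)(n−2)/3! is increasing in n, and n(n−1)(n−2) = 3!·8,436 = 50,616 ≈ (n−1)^3 gives n ≈ 38.0. Check: C(36,3) = 7,140, C(37,3) = 7,770, C(38,3) = 8,436 ✓. So n = 38.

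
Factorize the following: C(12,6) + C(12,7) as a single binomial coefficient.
By Pascal's identity: C(12,6) + C(12,7) = C(13,7) = 1,716.
Final answer: C(13,7)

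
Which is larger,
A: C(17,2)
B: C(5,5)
A

Reasoning: A=C(17,2)=136, B=C(5,5)=1.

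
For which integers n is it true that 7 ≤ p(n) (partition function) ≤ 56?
Tabulating p(n) via p(n) = p(n−1) + p(n−2) − p(n−5) − p(n−7) + …: p(4)=5; p(5)=7; p(6)=11; p(7)=15; p(8)=22; p(9)=30; p(10)=42; p(11)=56; p(12)=77. So valid n = 5, 6, 7, 8, 9, 10, 11.
Final answer: 5, 6, 7, 8, 9, 10, 11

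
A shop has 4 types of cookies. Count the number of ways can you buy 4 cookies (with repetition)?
35

Working:
Stars and bars: C(4+4-1, 4) = C(7, 4) = 35.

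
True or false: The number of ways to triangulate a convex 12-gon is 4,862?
False

Triangulations of a convex 12-gon are counted by the Catalan number C_10: C_10 = C(20,10)/(10+1) = 184,756/11 = 16,796.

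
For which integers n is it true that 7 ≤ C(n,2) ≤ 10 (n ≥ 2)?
5

Reasoning: C(4,2)=6; C(5,2)=10; C(6,2)=15. So valid n = 5.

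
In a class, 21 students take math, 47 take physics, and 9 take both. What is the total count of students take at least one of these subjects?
|A∪B| = |A|+|B|-|A∩B| = 21+47-9 = 59.

Answer: 59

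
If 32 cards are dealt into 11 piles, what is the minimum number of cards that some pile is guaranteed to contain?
3

Pigeonhole: ⌈32/11⌉ = 3.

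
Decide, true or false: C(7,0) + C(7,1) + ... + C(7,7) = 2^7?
True

Working:
Binomial theorem with x = y = 1: Σ C(7,i) = (1+1)^7 = 2^7 = 128. The statement holds.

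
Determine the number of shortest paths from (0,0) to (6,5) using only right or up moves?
Choose 6 rights from 11 moves: C(11,6) = 462.
Final answer: 462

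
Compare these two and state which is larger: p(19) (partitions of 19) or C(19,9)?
C(19,9)

Solution: Pentagonal recurrence p(n) = p(n−1) + p(n−2) − p(n−5) − p(n−7) + …: p(19) = p(18) + p(17) − p(14) − p(12) + p(7) + p(4) = 385 + 297 − 135 − 77 + 15 + 5 = 490; C(19,9) = 92,378.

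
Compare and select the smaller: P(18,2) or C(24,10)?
P(18,2)
P(18,2)=306, C(24,10)=1,961,256.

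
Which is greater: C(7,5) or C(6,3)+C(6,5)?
C(6,3)+C(6,5)
C(7,5)=21; C(6,3)+C(6,5)=20+6=26.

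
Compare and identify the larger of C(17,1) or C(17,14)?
C(17,14)

Reasoning: C(17,1)=17, C(17,14)=680.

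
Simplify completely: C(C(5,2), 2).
C(5,2) = 10, then C(10, 2) = 45.
Final answer: 45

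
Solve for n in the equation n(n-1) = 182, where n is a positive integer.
14
n² − n − 182 = 0, so n = (1 ± √(1 + 4·182))/2 = (1 ± √729)/2 = (1 ± 27)/2, i.e. n = 14 or n = -13. Taking the positive root, n = 14 (check: 14×13 = 182).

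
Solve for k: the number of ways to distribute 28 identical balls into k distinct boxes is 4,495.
4

Working:
Stars and bars: the count is C(28+k−1, k−1), increasing in k. k=2: C(29,1) = 29, k=3: C(30,2) = 435, k=4: C(31,3) = 4,495 ✓. So k = 4.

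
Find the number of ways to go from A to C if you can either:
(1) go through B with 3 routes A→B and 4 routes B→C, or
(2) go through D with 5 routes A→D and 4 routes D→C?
32
Route via B: 3×4=12. Route via D: 5×4=20. Total: 32.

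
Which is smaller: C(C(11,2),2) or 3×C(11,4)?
3×C(11,4)
C(C(11,2),2)=1,485, 3×C(11,4)=990.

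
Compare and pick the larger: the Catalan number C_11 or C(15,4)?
C_11 = C(22,11)/(11+1) = 705,432/12 = 58,786; C(15,4) = 1,365.
Final answer: C_11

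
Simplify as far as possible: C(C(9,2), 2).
630

Working:
C(9,2) = 36, then C(36, 2) = 630.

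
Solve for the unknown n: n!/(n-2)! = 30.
n!/(n-2)! = n×(n-1), a product of 2 consecutive integers ≈ (n−0.5)^2. 30^(1/2) + 0.5 ≈ 6.0; check n = 6: 6×5 = 30 ✓. So n = 6.

Answer: 6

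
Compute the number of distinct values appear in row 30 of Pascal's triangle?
16

Row 30 has entries C(30,0)..C(30,30); by symmetry C(30,k)=C(30,30-k), giving 16 distinct values.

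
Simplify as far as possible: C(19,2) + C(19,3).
1,140

Reasoning: By Pascal's identity: C(20,3) = 1,140.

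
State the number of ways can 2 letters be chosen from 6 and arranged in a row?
30

Working:
P(6,2) = 6!/(6-2)! = 30.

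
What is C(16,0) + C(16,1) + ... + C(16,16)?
65,536

Reasoning: Sum of binomial coefficients = 2^16 = 65,536.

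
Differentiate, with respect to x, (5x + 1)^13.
65(5x + 1)^12

Reasoning: Chain rule: 13(5x+1)^{12} × 5 = 65(5x+1)^{12}.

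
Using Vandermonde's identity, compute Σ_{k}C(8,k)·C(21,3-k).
3,654

Working:
= C(8+21,3) = C(29,3) = 3,654.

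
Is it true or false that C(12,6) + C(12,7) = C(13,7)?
True

Pascal's identity: LHS = 924 + 792 = 1,716; RHS = C(13,7) = 1,716. Both sides agree, so the statement holds.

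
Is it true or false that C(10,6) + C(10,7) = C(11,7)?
Pascal's identity: LHS = 210 + 120 = 330; RHS = C(11,7) = 330. Both sides agree, so the statement holds.
Final answer: True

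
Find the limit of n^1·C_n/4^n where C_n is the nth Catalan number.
0

Reasoning: C_n ~ 4^n/(n^(3/2)√π), so n^1·C_n/4^n ~ n^(1 − 3/2)/√π → 0.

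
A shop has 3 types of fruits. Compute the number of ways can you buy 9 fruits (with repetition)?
Stars and bars: C(9+3-1, 9) = C(11, 9) = 55.

Answer: 55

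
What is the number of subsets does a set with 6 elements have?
64
Each element can be included or excluded: 2^6 = 64.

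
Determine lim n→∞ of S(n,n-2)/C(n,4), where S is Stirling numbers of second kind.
The leading term of S(n,n-2) as a polynomial in n is (3)!!·C(n,4), so the ratio → (3)!! = 3.

Answer: 3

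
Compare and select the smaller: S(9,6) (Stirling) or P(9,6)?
S(9,6)

Explanation: S(9,6) = 6·S(8,6) + S(8,5) = 6·266 + 1,050 = 2,646; P(9,6) = 60,480.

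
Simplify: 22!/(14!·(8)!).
This is C(22,14) = 319,770.

Answer: 319,770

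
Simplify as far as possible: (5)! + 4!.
(5)! + 4! = (5)·4! + 4! = (5+1)·4! = 6·4! = 144.

Answer: 144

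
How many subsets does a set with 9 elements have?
512

Solution: Each element can be included or excluded: 2^9 = 512.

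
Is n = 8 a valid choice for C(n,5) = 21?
No

Solution: C(8,5) = 8·7·6·5·4/5! = 6,720/120 = 56, which does not equal 21.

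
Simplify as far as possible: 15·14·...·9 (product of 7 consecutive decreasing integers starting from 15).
32,432,400

Working:
This is P(15,7) = 15!/(8)! = 32,432,400.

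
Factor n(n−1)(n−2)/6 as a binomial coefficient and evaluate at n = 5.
C(n,3); C(5,3) = 10

Solution: n(n−1)(n−2)/6 = n!/(3!(n−3)!) = C(n,3). At n = 5: C(5,3) = 10.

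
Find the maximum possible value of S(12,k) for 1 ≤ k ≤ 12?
1,379,400

Row S(12,k) for k = 1..12 (via S(n,k) = k·S(n−1,k) + S(n−1,k−1)): 1, 2,047, 86,526, 611,501, 1,379,400, 1,323,652, 627,396, 159,027, 22,275, 1,705, 66, 1. The row is unimodal; maximum at k = 5: 1,379,400.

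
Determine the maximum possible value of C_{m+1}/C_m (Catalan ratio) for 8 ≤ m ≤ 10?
7/2

Explanation: C_{m+1}/C_m = 2(2m+1)/(m+2), which increases with m. Maximum at m = 10: 2·21/12 = 7/2.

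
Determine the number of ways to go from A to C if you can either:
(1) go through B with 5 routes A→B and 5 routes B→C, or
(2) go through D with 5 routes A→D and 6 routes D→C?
55
Route via B: 5×5=25. Route via D: 5×6=30. Total: 55.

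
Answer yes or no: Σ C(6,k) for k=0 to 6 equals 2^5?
No

Solution: Binomial theorem: Σ C(6,k) = (1+1)^6 = 2^6 = 64; RHS 2^5 = 32.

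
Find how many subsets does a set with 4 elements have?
16

Working:
Each element can be included or excluded: 2^4 = 16.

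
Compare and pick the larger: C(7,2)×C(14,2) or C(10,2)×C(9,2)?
C(7,2)×C(14,2)

Reasoning: C(7,2)×C(14,2)=1,911, C(10,2)×C(9,2)=1,620.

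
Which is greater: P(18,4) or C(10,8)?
P(18,4)

Working:
P(18,4)=73,440, C(10,8)=45.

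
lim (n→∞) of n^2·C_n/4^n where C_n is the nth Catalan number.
∞
C_n ~ 4^n/(n^(3/2)√π), so n^2·C_n/4^n ~ n^(2 − 3/2)/√π → ∞.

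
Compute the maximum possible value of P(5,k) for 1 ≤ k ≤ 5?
P(5,k) increases in k, so maximum at k = 5: 5! = 120.
Final answer: 120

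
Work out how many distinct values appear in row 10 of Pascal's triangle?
6

Reasoning: Row 10 has entries C(10,0)..C(10,10); by symmetry C(10,k)=C(10,10-k), giving 6 distinct values.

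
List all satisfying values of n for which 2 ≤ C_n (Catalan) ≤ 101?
2, 3, 4, 5
C_1=1; C_2=2; C_3=5; C_4=14; C_5=42; C_6=132. So valid n = 2, 3, 4, 5.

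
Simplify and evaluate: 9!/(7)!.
72

Reasoning: This equals 9×8 = 72.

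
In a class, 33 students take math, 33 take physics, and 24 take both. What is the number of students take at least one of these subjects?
42

|A∪B| = |A|+|B|-|A∩B| = 33+33-24 = 42.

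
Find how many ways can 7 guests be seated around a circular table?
720

Explanation: Circular arrangements: (7-1)! = 720.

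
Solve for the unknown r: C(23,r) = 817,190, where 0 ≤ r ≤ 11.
C(23,r) is increasing for 0 ≤ r ≤ 11. Stepping up (C(23,r+1) = C(23,r)·(23−r)/(r+1)): C(23,1) = 23, C(23,2) = 253, C(23,3) = 1,771, C(23,4) = 8,855, C(23,5) = 33,649, C(23,6) = 100,947, C(23,7) = 245,157, C(23,8) = 490,314, C(23,9) = 817,190 ✓. So r = 9.

Answer: 9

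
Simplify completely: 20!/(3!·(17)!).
1,140
This is C(20,3) = 1,140.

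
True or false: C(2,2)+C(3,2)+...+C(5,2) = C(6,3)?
True

Solution: Hockey stick identity gives Σ = C(6,3) = 20; RHS C(6,3) = 20.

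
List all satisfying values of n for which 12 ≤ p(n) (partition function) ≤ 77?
7, 8, 9, 10, 11, 12

Reasoning: Tabulating p(n) via p(n) = p(n−1) + p(n−2) − p(n−5) − p(n−7) + …: p(6)=11; p(7)=15; p(8)=22; p(9)=30; p(10)=42; p(11)=56; p(12)=77; p(13)=101. So valid n = 7, 8, 9, 10, 11, 12.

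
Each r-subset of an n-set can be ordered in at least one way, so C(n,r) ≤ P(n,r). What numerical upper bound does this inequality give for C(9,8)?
P(9,8) = 9·8·7·6·5·4·3·2 = 362,880, so C(9,8) ≤ 362,880. (The bound is loose by a factor of 8! = 40,320: C(9,8) = 362,880/40,320 = 9.)
Final answer: 362,880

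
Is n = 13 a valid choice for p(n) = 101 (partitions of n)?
Pentagonal recurrence p(n) = p(n−1) + p(n−2) − p(n−5) − p(n−7) + …: p(13) = p(12) + p(11) − p(8) − p(6) + p(1) = 77 + 56 − 22 − 11 + 1 = 101, which equals 101.
Final answer: Yes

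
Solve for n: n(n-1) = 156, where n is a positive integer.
n² − n − 156 = 0, so n = (1 ± √(1 + 4·156))/2 = (1 ± √625)/2 = (1 ± 25)/2, i.e. n = 13 or n = -12. Taking the positive root, n = 13 (check: 13×12 = 156).
Final answer: 13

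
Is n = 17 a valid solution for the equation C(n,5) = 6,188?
C(17,5) = 17·16·15·14·13/5! = 742,560/120 = 6,188, which equals 6,188.
Final answer: Yes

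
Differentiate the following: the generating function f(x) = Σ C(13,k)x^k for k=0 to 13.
Σ k·C(13,k)x^(k-1) for k=1 to 13

Reasoning: Term-by-term differentiation gives Σ k·C(13,k)x^{k-1} for k=1 to 13.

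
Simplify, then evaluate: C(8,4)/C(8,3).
5/4

Explanation: C(n,k+1)/C(n,k) = (n−k)/(k+1). Here (8−3)/(3+1) = 5/4 = 5/4.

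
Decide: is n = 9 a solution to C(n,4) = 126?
Yes

Reasoning: C(9,4) = 9·8·7·6/4! = 3,024/24 = 126, which equals 126.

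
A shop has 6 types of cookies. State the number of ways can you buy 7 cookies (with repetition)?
792

Solution: Stars and bars: C(7+6-1, 7) = C(12, 7) = 792.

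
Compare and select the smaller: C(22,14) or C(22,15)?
C(22,15)
C(22,14)=319,770, C(22,15)=170,544.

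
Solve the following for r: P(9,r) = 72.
2

Working:
P(9,r) = 9·8·…·(9−r+1), a product of r factors. Multiplying down from 9: 9 = 9; 9·8 = 72 ✓ (2 factors). So r = 2.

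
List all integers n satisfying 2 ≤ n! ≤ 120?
n! is strictly increasing; 2! = 2 and 5! = 120, so valid n = 2, 3, 4, 5.

Answer: 2, 3, 4, 5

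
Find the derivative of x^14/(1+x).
(14x^13(1+x) - x^14)/(1+x)²

Quotient rule: [14x^{13}(1+x) - x^14]/(1+x)².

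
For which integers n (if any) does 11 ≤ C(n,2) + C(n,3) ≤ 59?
5, 6, 7

C(4,2)+C(4,3)=10; C(5,2)+C(5,3)=20; C(6,2)+C(6,3)=35; C(7,2)+C(7,3)=56; C(8,2)+C(8,3)=84. So valid n = 5, 6, 7.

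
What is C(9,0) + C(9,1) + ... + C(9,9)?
512

Sum of binomial coefficients = 2^9 = 512.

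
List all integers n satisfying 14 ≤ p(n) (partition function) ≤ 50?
7, 8, 9, 10
Tabulating p(n) via p(n) = p(n−1) + p(n−2) − p(n−5) − p(n−7) + …: p(6)=11; p(7)=15; p(8)=22; p(9)=30; p(10)=42; p(11)=56. So valid n = 7, 8, 9, 10.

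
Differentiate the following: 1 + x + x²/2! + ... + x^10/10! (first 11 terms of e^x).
1 + x + x²/2! + ... + x^9/9!

Reasoning: Differentiating term by term gives the first 10 terms of e^x.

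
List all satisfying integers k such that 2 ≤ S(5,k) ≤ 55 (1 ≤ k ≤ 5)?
2, 3, 4

Reasoning: S(5,1)=1; S(5,2)=15; S(5,3)=25; S(5,4)=10; S(5,5)=1. So valid k = 2, 3, 4.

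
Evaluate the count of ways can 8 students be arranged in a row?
Arrangements of 8 distinct objects: 8! = 40,320.
Final answer: 40,320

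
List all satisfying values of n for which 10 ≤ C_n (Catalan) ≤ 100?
4, 5

Solution: C_3=5; C_4=14; C_5=42; C_6=132. So valid n = 4, 5.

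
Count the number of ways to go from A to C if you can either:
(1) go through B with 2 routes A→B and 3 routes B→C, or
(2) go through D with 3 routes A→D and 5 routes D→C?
21
Route via B: 2×3=6. Route via D: 3×5=15. Total: 21.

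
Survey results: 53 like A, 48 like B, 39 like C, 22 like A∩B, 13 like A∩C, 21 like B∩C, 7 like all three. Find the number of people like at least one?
91

Working:
|A∪B∪C| = 53+48+39-22-13-21+7 = 91.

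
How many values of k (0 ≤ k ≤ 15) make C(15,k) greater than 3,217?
Row 15 is unimodal and symmetric about k=15/2. C(15,5)=3,003 ≤ 3,217; C(15,6)=5,005 > 3,217; by symmetry C(15,k) > 3,217 for k = 6..9. That's 9 - 6 + 1 = 4 values.

Answer: 4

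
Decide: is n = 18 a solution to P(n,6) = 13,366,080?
Yes
P(18,6) = 18·17·16·15·14·13 = 13,366,080, which equals 13,366,080.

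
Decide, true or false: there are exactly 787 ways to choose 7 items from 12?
False

Explanation: C(12,7) = 792 ≠ 787.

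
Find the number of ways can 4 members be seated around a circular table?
Circular arrangements: (4-1)! = 6.
Final answer: 6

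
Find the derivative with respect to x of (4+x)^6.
Using the power rule: d/dx (4+x)^6 = 6(4+x)^{5}.

Answer: 6(4+x)^5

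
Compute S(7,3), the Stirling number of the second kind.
Using the Stirling recurrence: S(n,k) = k·S(n-1,k) + S(n-1,k-1)
S(7,3) = 3·S(6,3) + S(6,2)
         = 3·90 + 31
         = 270 + 31
         = 301

Answer: 301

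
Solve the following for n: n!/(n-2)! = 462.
22

Solution: n!/(n-2)! = n×(n-1), a product of 2 consecutive integers ≈ (n−0.5)^2. 462^(1/2) + 0.5 ≈ 22.0; check n = 22: 22×21 = 462 ✓. So n = 22.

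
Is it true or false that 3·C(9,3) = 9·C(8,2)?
True

Explanation: Absorption identity k·C(n,k) = n·C(n-1,k-1). LHS = 3·84 = 252; RHS = 9·28 = 252.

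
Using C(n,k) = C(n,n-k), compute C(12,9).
C(12,9) = C(12,3) = 220.
Final answer: 220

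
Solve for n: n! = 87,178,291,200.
14

Solution: n! is strictly increasing. 12! = 479,001,600, 13! = 6,227,020,800, 14! = 87,178,291,200 ✓. So n = 14.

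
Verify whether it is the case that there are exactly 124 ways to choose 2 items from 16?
False

Working:
C(16,2) = 120 ≠ 124.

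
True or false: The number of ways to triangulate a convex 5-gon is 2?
False

Working:
Triangulations of a convex 5-gon are counted by the Catalan number C_3: C_3 = C(6,3)/(3+1) = 20/4 = 5.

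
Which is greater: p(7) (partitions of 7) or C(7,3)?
C(7,3)

Pentagonal recurrence p(n) = p(n−1) + p(n−2) − p(n−5) − p(n−7) + …: p(7) = p(6) + p(5) − p(2) − p(0) = 11 + 7 − 2 − 1 = 15; C(7,3) = 35.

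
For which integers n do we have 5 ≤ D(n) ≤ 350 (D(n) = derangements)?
4, 5, 6
Using D(n) = (n−1)[D(n−1) + D(n−2)] with D(1)=0, D(2)=1: D(3)=2; D(4)=9; D(5)=44; D(6)=265; D(7)=1,854. So valid n = 4, 5, 6.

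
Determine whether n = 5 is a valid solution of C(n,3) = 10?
Yes

C(5,3) = 5·4·3/3! = 60/6 = 10, which equals 10.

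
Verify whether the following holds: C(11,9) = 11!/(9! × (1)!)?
The correct denominator is 9!×2!, giving C(11,9) = 55; the stated RHS is 11!/(9!×1!) = 110 ≠ 55, so the statement does not hold.
Final answer: False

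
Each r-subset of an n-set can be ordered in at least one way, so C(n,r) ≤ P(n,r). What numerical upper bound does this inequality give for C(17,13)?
14,820,309,504,000

Reasoning: P(17,13) = 17·16·15·14·13·12·11·10·9·8·7·6·5 = 14,820,309,504,000, so C(17,13) ≤ 14,820,309,504,000. (The bound is loose by a factor of 13! = 6,227,020,800: C(17,13) = 14,820,309,504,000/6,227,020,800 = 2,380.)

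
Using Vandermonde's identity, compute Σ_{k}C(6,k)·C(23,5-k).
118,755

Working:
= C(6+23,5) = C(29,5) = 118,755.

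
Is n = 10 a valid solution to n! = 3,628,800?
10! = 10·9! = 10·362,880 = 3,628,800, which equals 3,628,800.
Final answer: Yes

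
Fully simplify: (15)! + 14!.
(15)! + 14! = (15)·14! + 14! = (15+1)·14! = 16·14! = 1,394,852,659,200.

Answer: 1,394,852,659,200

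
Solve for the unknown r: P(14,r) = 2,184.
3

Reasoning: P(14,r) = 14·13·…·(14−r+1), a product of r factors. Multiplying down from 14: 14 = 14; 14·13 = 182; 14·13·12 = 2,184 ✓ (3 factors). So r = 3.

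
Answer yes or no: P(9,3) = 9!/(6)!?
Permutation formula P(n,k) = n!/(n-k)!: 9!/6! = 362,880/720 = 504 = P(9,3). The statement holds.

Answer: Yes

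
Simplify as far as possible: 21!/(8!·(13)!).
203,490

Working:
This is C(21,8) = 203,490.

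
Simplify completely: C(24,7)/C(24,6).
18/7

Working:
C(n,k+1)/C(n,k) = (n−k)/(k+1). Here (24−6)/(6+1) = 18/7 = 18/7.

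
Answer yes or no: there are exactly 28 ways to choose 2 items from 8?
Yes

Solution: C(8,2) = 28.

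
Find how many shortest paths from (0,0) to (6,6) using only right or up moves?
Choose 6 rights from 12 moves: C(12,6) = 924.
Final answer: 924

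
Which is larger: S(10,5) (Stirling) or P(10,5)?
S(10,5) = 5·S(9,5) + S(9,4) = 5·6,951 + 7,770 = 42,525; P(10,5) = 30,240.
Final answer: S(10,5)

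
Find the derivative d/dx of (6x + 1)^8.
48(6x + 1)^7

Explanation: Chain rule: 8(6x+1)^{7} × 6 = 48(6x+1)^{7}.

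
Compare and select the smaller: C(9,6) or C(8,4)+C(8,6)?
C(9,6)

C(9,6)=84; C(8,4)+C(8,6)=70+28=98.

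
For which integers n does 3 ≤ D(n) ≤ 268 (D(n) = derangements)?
4, 5, 6

Solution: Using D(n) = (n−1)[D(n−1) + D(n−2)] with D(1)=0, D(2)=1: D(3)=2; D(4)=9; D(5)=44; D(6)=265; D(7)=1,854. So valid n = 4, 5, 6.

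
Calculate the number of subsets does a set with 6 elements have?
Each element can be included or excluded: 2^6 = 64.

Answer: 64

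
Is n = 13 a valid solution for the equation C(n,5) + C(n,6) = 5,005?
No
C(13,5) + C(13,6) = 1,287 + 1,716 = 3,003, which does not equal 5,005.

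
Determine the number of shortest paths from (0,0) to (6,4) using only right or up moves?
210

Solution: Choose 6 rights from 10 moves: C(10,6) = 210.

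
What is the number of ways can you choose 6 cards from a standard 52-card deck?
C(52,6) = 20,358,520.
Final answer: 20,358,520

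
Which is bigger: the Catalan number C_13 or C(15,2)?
C_13
C_13 = C(26,13)/(13+1) = 10,400,600/14 = 742,900; C(15,2) = 105.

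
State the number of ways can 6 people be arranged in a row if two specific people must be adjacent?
Treat pair as unit: (6-1)! arrangements × 2 internal orders = 240.

Answer: 240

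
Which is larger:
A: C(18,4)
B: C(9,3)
A

Solution: A=C(18,4)=3,060, B=C(9,3)=84.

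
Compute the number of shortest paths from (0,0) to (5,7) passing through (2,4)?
300

Explanation: To (2,4): C(6,2)=15. From there: C(6,3)=20. Total: 300.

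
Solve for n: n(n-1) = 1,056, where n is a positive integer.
33

Solution: n² − n − 1,056 = 0, so n = (1 ± √(1 + 4·1,056))/2 = (1 ± √4,225)/2 = (1 ± 65)/2, i.e. n = 33 or n = -32. Taking the positive root, n = 33 (check: 33×32 = 1,056).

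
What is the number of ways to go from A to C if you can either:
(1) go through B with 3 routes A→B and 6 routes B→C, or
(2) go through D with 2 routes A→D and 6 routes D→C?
30
Route via B: 3×6=18. Route via D: 2×6=12. Total: 30.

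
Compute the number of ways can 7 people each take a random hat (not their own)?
1,854

Using D(n) = (n-1)[D(n-1) + D(n-2)]:
D(7) = (7-1) × [D(6) + D(5)]
      = 6 × [265 + 44]
      = 6 × 309
      = 1,854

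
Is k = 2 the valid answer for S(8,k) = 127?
Yes

Explanation: S(8,2) = 2·S(7,2) + S(7,1) = 2·63 + 1 = 127, which equals 127.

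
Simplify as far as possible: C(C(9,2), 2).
630
C(9,2) = 36, then C(36, 2) = 630.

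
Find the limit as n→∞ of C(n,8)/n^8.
1/40320

Reasoning: C(n,8) ≈ n^8/8! for large n. Limit = 1/8! = 1/40320.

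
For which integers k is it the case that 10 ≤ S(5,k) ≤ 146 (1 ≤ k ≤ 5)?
2, 3, 4

Reasoning: S(5,1)=1; S(5,2)=15; S(5,3)=25; S(5,4)=10; S(5,5)=1. So valid k = 2, 3, 4.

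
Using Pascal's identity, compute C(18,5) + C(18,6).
27,132
C(18,5) + C(18,6) = C(19,6) = 27,132.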